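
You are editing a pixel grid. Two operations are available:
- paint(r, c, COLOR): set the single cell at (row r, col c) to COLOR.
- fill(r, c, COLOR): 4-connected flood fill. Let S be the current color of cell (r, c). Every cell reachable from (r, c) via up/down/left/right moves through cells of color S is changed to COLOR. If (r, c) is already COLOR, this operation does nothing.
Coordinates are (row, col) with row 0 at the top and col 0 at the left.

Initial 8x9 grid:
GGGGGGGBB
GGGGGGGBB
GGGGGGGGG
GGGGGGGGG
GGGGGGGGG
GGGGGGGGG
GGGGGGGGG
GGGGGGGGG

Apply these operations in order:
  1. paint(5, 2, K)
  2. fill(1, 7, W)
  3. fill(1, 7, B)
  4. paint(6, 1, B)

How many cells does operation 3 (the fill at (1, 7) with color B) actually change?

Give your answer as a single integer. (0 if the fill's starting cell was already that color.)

Answer: 4

Derivation:
After op 1 paint(5,2,K):
GGGGGGGBB
GGGGGGGBB
GGGGGGGGG
GGGGGGGGG
GGGGGGGGG
GGKGGGGGG
GGGGGGGGG
GGGGGGGGG
After op 2 fill(1,7,W) [4 cells changed]:
GGGGGGGWW
GGGGGGGWW
GGGGGGGGG
GGGGGGGGG
GGGGGGGGG
GGKGGGGGG
GGGGGGGGG
GGGGGGGGG
After op 3 fill(1,7,B) [4 cells changed]:
GGGGGGGBB
GGGGGGGBB
GGGGGGGGG
GGGGGGGGG
GGGGGGGGG
GGKGGGGGG
GGGGGGGGG
GGGGGGGGG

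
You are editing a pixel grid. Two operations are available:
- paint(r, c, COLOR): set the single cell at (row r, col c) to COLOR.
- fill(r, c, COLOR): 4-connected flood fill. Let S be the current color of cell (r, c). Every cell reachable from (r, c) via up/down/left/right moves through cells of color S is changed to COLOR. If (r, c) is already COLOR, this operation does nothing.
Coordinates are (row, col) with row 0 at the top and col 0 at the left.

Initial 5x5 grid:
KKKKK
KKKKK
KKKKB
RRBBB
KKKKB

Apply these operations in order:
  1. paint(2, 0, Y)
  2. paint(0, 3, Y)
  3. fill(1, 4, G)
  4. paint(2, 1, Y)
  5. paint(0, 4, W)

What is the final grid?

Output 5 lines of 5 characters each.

After op 1 paint(2,0,Y):
KKKKK
KKKKK
YKKKB
RRBBB
KKKKB
After op 2 paint(0,3,Y):
KKKYK
KKKKK
YKKKB
RRBBB
KKKKB
After op 3 fill(1,4,G) [12 cells changed]:
GGGYG
GGGGG
YGGGB
RRBBB
KKKKB
After op 4 paint(2,1,Y):
GGGYG
GGGGG
YYGGB
RRBBB
KKKKB
After op 5 paint(0,4,W):
GGGYW
GGGGG
YYGGB
RRBBB
KKKKB

Answer: GGGYW
GGGGG
YYGGB
RRBBB
KKKKB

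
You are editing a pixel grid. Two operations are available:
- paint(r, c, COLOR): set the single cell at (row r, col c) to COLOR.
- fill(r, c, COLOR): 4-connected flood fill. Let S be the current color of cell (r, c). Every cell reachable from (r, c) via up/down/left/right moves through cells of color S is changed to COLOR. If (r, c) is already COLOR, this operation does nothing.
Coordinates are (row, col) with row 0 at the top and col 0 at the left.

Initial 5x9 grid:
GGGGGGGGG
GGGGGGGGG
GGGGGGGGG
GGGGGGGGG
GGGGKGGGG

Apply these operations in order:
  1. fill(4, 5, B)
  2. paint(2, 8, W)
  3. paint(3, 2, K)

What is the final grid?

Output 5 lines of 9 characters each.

After op 1 fill(4,5,B) [44 cells changed]:
BBBBBBBBB
BBBBBBBBB
BBBBBBBBB
BBBBBBBBB
BBBBKBBBB
After op 2 paint(2,8,W):
BBBBBBBBB
BBBBBBBBB
BBBBBBBBW
BBBBBBBBB
BBBBKBBBB
After op 3 paint(3,2,K):
BBBBBBBBB
BBBBBBBBB
BBBBBBBBW
BBKBBBBBB
BBBBKBBBB

Answer: BBBBBBBBB
BBBBBBBBB
BBBBBBBBW
BBKBBBBBB
BBBBKBBBB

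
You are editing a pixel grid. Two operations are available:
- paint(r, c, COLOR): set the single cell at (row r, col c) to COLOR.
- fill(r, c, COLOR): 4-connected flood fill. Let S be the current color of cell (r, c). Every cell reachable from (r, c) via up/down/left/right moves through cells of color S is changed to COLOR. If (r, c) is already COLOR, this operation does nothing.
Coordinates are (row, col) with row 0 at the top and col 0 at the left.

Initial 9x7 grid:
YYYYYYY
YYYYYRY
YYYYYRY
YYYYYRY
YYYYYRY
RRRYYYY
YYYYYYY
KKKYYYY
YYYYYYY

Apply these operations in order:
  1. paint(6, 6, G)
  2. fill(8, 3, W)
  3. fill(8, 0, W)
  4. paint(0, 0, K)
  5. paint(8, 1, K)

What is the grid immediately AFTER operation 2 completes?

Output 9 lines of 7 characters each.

Answer: WWWWWWW
WWWWWRW
WWWWWRW
WWWWWRW
WWWWWRW
RRRWWWW
WWWWWWG
KKKWWWW
WWWWWWW

Derivation:
After op 1 paint(6,6,G):
YYYYYYY
YYYYYRY
YYYYYRY
YYYYYRY
YYYYYRY
RRRYYYY
YYYYYYG
KKKYYYY
YYYYYYY
After op 2 fill(8,3,W) [52 cells changed]:
WWWWWWW
WWWWWRW
WWWWWRW
WWWWWRW
WWWWWRW
RRRWWWW
WWWWWWG
KKKWWWW
WWWWWWW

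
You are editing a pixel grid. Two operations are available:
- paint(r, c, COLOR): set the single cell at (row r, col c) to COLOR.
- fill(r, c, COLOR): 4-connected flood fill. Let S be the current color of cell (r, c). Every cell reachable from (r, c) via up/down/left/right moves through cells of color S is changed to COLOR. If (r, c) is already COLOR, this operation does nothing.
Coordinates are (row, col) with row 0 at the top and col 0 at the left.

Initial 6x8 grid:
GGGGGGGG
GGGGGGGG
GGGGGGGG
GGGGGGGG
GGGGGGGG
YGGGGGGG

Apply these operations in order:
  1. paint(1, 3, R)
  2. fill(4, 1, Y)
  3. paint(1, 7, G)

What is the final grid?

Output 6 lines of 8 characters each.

Answer: YYYYYYYY
YYYRYYYG
YYYYYYYY
YYYYYYYY
YYYYYYYY
YYYYYYYY

Derivation:
After op 1 paint(1,3,R):
GGGGGGGG
GGGRGGGG
GGGGGGGG
GGGGGGGG
GGGGGGGG
YGGGGGGG
After op 2 fill(4,1,Y) [46 cells changed]:
YYYYYYYY
YYYRYYYY
YYYYYYYY
YYYYYYYY
YYYYYYYY
YYYYYYYY
After op 3 paint(1,7,G):
YYYYYYYY
YYYRYYYG
YYYYYYYY
YYYYYYYY
YYYYYYYY
YYYYYYYY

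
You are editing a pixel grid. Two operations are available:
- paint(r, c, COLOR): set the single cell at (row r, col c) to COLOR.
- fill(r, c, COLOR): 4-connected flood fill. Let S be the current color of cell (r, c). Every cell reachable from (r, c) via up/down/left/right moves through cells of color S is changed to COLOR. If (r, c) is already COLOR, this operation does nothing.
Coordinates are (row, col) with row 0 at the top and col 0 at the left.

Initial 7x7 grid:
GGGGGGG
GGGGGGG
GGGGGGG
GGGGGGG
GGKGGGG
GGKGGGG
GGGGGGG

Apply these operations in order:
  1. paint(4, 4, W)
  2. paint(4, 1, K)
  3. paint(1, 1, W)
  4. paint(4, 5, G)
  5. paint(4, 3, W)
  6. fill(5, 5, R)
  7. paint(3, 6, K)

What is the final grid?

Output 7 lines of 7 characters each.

Answer: RRRRRRR
RWRRRRR
RRRRRRR
RRRRRRK
RKKWWRR
RRKRRRR
RRRRRRR

Derivation:
After op 1 paint(4,4,W):
GGGGGGG
GGGGGGG
GGGGGGG
GGGGGGG
GGKGWGG
GGKGGGG
GGGGGGG
After op 2 paint(4,1,K):
GGGGGGG
GGGGGGG
GGGGGGG
GGGGGGG
GKKGWGG
GGKGGGG
GGGGGGG
After op 3 paint(1,1,W):
GGGGGGG
GWGGGGG
GGGGGGG
GGGGGGG
GKKGWGG
GGKGGGG
GGGGGGG
After op 4 paint(4,5,G):
GGGGGGG
GWGGGGG
GGGGGGG
GGGGGGG
GKKGWGG
GGKGGGG
GGGGGGG
After op 5 paint(4,3,W):
GGGGGGG
GWGGGGG
GGGGGGG
GGGGGGG
GKKWWGG
GGKGGGG
GGGGGGG
After op 6 fill(5,5,R) [43 cells changed]:
RRRRRRR
RWRRRRR
RRRRRRR
RRRRRRR
RKKWWRR
RRKRRRR
RRRRRRR
After op 7 paint(3,6,K):
RRRRRRR
RWRRRRR
RRRRRRR
RRRRRRK
RKKWWRR
RRKRRRR
RRRRRRR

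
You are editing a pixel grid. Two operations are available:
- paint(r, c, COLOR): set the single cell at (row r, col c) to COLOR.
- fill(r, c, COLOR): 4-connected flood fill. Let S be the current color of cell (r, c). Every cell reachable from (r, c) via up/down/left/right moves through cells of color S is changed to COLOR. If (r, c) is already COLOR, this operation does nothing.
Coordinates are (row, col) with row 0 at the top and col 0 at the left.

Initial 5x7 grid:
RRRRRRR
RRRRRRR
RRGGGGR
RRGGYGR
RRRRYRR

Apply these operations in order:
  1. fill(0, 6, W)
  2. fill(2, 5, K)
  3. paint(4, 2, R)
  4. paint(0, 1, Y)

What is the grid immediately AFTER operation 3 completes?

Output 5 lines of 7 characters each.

After op 1 fill(0,6,W) [26 cells changed]:
WWWWWWW
WWWWWWW
WWGGGGW
WWGGYGW
WWWWYWW
After op 2 fill(2,5,K) [7 cells changed]:
WWWWWWW
WWWWWWW
WWKKKKW
WWKKYKW
WWWWYWW
After op 3 paint(4,2,R):
WWWWWWW
WWWWWWW
WWKKKKW
WWKKYKW
WWRWYWW

Answer: WWWWWWW
WWWWWWW
WWKKKKW
WWKKYKW
WWRWYWW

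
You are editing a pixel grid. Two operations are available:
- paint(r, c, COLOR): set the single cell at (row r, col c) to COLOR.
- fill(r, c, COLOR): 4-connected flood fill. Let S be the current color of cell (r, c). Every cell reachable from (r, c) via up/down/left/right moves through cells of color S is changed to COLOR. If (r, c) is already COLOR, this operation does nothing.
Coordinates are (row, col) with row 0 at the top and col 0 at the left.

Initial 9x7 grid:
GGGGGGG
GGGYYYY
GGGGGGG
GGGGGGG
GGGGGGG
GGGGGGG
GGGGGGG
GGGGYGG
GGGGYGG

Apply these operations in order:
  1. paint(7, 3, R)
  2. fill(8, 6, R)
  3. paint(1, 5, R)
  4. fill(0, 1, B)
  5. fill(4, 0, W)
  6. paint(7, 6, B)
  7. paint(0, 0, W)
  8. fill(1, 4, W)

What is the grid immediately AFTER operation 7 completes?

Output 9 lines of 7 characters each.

Answer: WWWWWWW
WWWYYWY
WWWWWWW
WWWWWWW
WWWWWWW
WWWWWWW
WWWWWWW
WWWWYWB
WWWWYWW

Derivation:
After op 1 paint(7,3,R):
GGGGGGG
GGGYYYY
GGGGGGG
GGGGGGG
GGGGGGG
GGGGGGG
GGGGGGG
GGGRYGG
GGGGYGG
After op 2 fill(8,6,R) [56 cells changed]:
RRRRRRR
RRRYYYY
RRRRRRR
RRRRRRR
RRRRRRR
RRRRRRR
RRRRRRR
RRRRYRR
RRRRYRR
After op 3 paint(1,5,R):
RRRRRRR
RRRYYRY
RRRRRRR
RRRRRRR
RRRRRRR
RRRRRRR
RRRRRRR
RRRRYRR
RRRRYRR
After op 4 fill(0,1,B) [58 cells changed]:
BBBBBBB
BBBYYBY
BBBBBBB
BBBBBBB
BBBBBBB
BBBBBBB
BBBBBBB
BBBBYBB
BBBBYBB
After op 5 fill(4,0,W) [58 cells changed]:
WWWWWWW
WWWYYWY
WWWWWWW
WWWWWWW
WWWWWWW
WWWWWWW
WWWWWWW
WWWWYWW
WWWWYWW
After op 6 paint(7,6,B):
WWWWWWW
WWWYYWY
WWWWWWW
WWWWWWW
WWWWWWW
WWWWWWW
WWWWWWW
WWWWYWB
WWWWYWW
After op 7 paint(0,0,W):
WWWWWWW
WWWYYWY
WWWWWWW
WWWWWWW
WWWWWWW
WWWWWWW
WWWWWWW
WWWWYWB
WWWWYWW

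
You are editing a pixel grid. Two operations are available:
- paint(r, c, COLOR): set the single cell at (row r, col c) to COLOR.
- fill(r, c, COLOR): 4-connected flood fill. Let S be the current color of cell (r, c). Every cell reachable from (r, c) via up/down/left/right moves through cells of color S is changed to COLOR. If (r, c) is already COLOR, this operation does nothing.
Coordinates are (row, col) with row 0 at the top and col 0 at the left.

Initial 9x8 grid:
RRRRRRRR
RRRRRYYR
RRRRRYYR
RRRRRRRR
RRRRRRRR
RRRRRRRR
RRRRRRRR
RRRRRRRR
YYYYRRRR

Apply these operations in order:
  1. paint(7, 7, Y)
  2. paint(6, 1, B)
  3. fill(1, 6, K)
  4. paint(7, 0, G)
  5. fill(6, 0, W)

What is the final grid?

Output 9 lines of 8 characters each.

Answer: WWWWWWWW
WWWWWKKW
WWWWWKKW
WWWWWWWW
WWWWWWWW
WWWWWWWW
WBWWWWWW
GWWWWWWY
YYYYWWWW

Derivation:
After op 1 paint(7,7,Y):
RRRRRRRR
RRRRRYYR
RRRRRYYR
RRRRRRRR
RRRRRRRR
RRRRRRRR
RRRRRRRR
RRRRRRRY
YYYYRRRR
After op 2 paint(6,1,B):
RRRRRRRR
RRRRRYYR
RRRRRYYR
RRRRRRRR
RRRRRRRR
RRRRRRRR
RBRRRRRR
RRRRRRRY
YYYYRRRR
After op 3 fill(1,6,K) [4 cells changed]:
RRRRRRRR
RRRRRKKR
RRRRRKKR
RRRRRRRR
RRRRRRRR
RRRRRRRR
RBRRRRRR
RRRRRRRY
YYYYRRRR
After op 4 paint(7,0,G):
RRRRRRRR
RRRRRKKR
RRRRRKKR
RRRRRRRR
RRRRRRRR
RRRRRRRR
RBRRRRRR
GRRRRRRY
YYYYRRRR
After op 5 fill(6,0,W) [61 cells changed]:
WWWWWWWW
WWWWWKKW
WWWWWKKW
WWWWWWWW
WWWWWWWW
WWWWWWWW
WBWWWWWW
GWWWWWWY
YYYYWWWW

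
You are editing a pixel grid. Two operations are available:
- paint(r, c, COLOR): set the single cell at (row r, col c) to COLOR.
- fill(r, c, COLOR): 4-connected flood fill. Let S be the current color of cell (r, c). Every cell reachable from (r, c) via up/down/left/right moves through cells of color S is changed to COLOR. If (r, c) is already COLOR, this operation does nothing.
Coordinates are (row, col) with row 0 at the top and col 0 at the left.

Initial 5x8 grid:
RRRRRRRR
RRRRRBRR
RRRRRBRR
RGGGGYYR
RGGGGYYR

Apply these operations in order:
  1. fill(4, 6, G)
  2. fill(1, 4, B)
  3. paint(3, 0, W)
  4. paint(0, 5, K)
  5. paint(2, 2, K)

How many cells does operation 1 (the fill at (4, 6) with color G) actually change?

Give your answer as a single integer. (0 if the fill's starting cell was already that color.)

After op 1 fill(4,6,G) [4 cells changed]:
RRRRRRRR
RRRRRBRR
RRRRRBRR
RGGGGGGR
RGGGGGGR

Answer: 4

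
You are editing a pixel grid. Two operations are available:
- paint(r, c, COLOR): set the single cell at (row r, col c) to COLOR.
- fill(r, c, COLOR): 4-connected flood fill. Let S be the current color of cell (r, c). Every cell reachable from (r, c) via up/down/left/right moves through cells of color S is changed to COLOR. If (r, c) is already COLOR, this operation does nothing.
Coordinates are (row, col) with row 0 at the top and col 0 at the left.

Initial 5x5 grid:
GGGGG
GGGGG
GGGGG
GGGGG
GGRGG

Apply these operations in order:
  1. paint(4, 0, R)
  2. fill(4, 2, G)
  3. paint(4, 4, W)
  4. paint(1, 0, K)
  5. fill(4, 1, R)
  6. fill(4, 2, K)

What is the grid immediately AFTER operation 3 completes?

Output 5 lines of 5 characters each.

Answer: GGGGG
GGGGG
GGGGG
GGGGG
RGGGW

Derivation:
After op 1 paint(4,0,R):
GGGGG
GGGGG
GGGGG
GGGGG
RGRGG
After op 2 fill(4,2,G) [1 cells changed]:
GGGGG
GGGGG
GGGGG
GGGGG
RGGGG
After op 3 paint(4,4,W):
GGGGG
GGGGG
GGGGG
GGGGG
RGGGW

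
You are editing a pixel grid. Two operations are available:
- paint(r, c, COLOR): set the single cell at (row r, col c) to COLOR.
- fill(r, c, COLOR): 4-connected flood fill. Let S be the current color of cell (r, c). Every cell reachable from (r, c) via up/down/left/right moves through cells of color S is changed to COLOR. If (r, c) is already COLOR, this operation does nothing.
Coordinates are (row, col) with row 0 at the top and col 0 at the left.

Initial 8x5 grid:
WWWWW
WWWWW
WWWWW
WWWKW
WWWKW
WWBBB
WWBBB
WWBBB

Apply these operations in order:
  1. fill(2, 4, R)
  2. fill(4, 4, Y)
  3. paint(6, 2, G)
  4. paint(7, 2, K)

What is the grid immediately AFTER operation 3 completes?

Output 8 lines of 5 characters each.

Answer: YYYYY
YYYYY
YYYYY
YYYKY
YYYKY
YYBBB
YYGBB
YYBBB

Derivation:
After op 1 fill(2,4,R) [29 cells changed]:
RRRRR
RRRRR
RRRRR
RRRKR
RRRKR
RRBBB
RRBBB
RRBBB
After op 2 fill(4,4,Y) [29 cells changed]:
YYYYY
YYYYY
YYYYY
YYYKY
YYYKY
YYBBB
YYBBB
YYBBB
After op 3 paint(6,2,G):
YYYYY
YYYYY
YYYYY
YYYKY
YYYKY
YYBBB
YYGBB
YYBBB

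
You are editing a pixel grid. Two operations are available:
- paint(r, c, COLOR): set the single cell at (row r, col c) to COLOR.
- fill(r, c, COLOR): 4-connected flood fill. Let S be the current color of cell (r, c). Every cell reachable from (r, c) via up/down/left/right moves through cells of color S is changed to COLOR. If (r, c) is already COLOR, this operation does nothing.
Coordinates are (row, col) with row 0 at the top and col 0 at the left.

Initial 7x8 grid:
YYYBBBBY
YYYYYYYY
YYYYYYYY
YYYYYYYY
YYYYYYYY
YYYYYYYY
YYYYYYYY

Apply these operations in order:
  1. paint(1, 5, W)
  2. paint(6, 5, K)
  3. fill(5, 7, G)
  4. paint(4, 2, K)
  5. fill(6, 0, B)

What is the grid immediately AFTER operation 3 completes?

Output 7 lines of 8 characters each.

After op 1 paint(1,5,W):
YYYBBBBY
YYYYYWYY
YYYYYYYY
YYYYYYYY
YYYYYYYY
YYYYYYYY
YYYYYYYY
After op 2 paint(6,5,K):
YYYBBBBY
YYYYYWYY
YYYYYYYY
YYYYYYYY
YYYYYYYY
YYYYYYYY
YYYYYKYY
After op 3 fill(5,7,G) [50 cells changed]:
GGGBBBBG
GGGGGWGG
GGGGGGGG
GGGGGGGG
GGGGGGGG
GGGGGGGG
GGGGGKGG

Answer: GGGBBBBG
GGGGGWGG
GGGGGGGG
GGGGGGGG
GGGGGGGG
GGGGGGGG
GGGGGKGG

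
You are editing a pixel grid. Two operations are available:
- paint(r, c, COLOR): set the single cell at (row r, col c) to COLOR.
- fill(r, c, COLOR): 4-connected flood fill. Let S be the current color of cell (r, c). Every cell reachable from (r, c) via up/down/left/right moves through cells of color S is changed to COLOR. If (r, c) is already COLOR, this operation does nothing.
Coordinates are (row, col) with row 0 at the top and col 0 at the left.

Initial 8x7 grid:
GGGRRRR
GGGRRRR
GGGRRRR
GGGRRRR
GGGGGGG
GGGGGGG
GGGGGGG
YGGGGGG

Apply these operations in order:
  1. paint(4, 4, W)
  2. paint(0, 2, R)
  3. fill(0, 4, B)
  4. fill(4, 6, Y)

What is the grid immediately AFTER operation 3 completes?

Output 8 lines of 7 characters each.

Answer: GGBBBBB
GGGBBBB
GGGBBBB
GGGBBBB
GGGGWGG
GGGGGGG
GGGGGGG
YGGGGGG

Derivation:
After op 1 paint(4,4,W):
GGGRRRR
GGGRRRR
GGGRRRR
GGGRRRR
GGGGWGG
GGGGGGG
GGGGGGG
YGGGGGG
After op 2 paint(0,2,R):
GGRRRRR
GGGRRRR
GGGRRRR
GGGRRRR
GGGGWGG
GGGGGGG
GGGGGGG
YGGGGGG
After op 3 fill(0,4,B) [17 cells changed]:
GGBBBBB
GGGBBBB
GGGBBBB
GGGBBBB
GGGGWGG
GGGGGGG
GGGGGGG
YGGGGGG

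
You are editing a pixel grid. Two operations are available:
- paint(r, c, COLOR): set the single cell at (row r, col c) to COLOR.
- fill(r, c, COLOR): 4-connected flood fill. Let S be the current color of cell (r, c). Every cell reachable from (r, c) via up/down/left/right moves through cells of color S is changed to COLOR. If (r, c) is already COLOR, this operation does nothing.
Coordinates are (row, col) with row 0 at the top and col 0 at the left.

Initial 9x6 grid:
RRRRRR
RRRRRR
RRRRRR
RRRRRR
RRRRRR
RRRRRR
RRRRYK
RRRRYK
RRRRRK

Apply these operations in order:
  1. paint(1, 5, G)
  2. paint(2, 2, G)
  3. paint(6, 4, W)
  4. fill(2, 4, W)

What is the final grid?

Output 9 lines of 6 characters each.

After op 1 paint(1,5,G):
RRRRRR
RRRRRG
RRRRRR
RRRRRR
RRRRRR
RRRRRR
RRRRYK
RRRRYK
RRRRRK
After op 2 paint(2,2,G):
RRRRRR
RRRRRG
RRGRRR
RRRRRR
RRRRRR
RRRRRR
RRRRYK
RRRRYK
RRRRRK
After op 3 paint(6,4,W):
RRRRRR
RRRRRG
RRGRRR
RRRRRR
RRRRRR
RRRRRR
RRRRWK
RRRRYK
RRRRRK
After op 4 fill(2,4,W) [47 cells changed]:
WWWWWW
WWWWWG
WWGWWW
WWWWWW
WWWWWW
WWWWWW
WWWWWK
WWWWYK
WWWWWK

Answer: WWWWWW
WWWWWG
WWGWWW
WWWWWW
WWWWWW
WWWWWW
WWWWWK
WWWWYK
WWWWWK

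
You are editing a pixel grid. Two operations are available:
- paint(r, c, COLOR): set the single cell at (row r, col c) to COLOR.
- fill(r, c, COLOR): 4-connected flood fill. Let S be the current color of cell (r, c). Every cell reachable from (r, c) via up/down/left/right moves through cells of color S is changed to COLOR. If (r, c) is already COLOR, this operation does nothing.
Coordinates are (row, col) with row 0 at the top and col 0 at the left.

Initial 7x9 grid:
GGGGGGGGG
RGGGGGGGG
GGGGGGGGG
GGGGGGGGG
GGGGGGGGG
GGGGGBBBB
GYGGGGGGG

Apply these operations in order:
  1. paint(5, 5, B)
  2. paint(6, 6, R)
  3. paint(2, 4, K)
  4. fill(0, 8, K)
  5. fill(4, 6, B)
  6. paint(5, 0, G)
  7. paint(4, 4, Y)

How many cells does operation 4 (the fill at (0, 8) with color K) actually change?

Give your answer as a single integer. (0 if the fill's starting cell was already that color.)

After op 1 paint(5,5,B):
GGGGGGGGG
RGGGGGGGG
GGGGGGGGG
GGGGGGGGG
GGGGGGGGG
GGGGGBBBB
GYGGGGGGG
After op 2 paint(6,6,R):
GGGGGGGGG
RGGGGGGGG
GGGGGGGGG
GGGGGGGGG
GGGGGGGGG
GGGGGBBBB
GYGGGGRGG
After op 3 paint(2,4,K):
GGGGGGGGG
RGGGGGGGG
GGGGKGGGG
GGGGGGGGG
GGGGGGGGG
GGGGGBBBB
GYGGGGRGG
After op 4 fill(0,8,K) [53 cells changed]:
KKKKKKKKK
RKKKKKKKK
KKKKKKKKK
KKKKKKKKK
KKKKKKKKK
KKKKKBBBB
KYKKKKRGG

Answer: 53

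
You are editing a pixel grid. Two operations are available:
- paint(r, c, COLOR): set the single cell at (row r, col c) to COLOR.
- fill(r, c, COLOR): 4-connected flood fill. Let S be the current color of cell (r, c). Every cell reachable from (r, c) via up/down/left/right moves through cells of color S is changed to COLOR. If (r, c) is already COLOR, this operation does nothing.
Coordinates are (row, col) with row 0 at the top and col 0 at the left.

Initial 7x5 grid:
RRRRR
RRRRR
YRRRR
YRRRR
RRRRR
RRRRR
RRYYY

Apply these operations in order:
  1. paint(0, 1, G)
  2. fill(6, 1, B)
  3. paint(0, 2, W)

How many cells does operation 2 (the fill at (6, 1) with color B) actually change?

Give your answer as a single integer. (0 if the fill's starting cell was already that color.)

Answer: 29

Derivation:
After op 1 paint(0,1,G):
RGRRR
RRRRR
YRRRR
YRRRR
RRRRR
RRRRR
RRYYY
After op 2 fill(6,1,B) [29 cells changed]:
BGBBB
BBBBB
YBBBB
YBBBB
BBBBB
BBBBB
BBYYY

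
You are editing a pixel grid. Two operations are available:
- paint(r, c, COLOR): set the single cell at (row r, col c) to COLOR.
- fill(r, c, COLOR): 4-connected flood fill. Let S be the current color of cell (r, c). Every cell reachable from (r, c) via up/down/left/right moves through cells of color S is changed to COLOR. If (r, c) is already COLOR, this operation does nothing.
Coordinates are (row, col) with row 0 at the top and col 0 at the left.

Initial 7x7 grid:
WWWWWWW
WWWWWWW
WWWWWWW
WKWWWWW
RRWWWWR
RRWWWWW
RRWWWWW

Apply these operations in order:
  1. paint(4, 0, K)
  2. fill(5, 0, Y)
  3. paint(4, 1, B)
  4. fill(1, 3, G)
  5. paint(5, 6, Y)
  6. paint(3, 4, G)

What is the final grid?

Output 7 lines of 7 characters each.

After op 1 paint(4,0,K):
WWWWWWW
WWWWWWW
WWWWWWW
WKWWWWW
KRWWWWR
RRWWWWW
RRWWWWW
After op 2 fill(5,0,Y) [5 cells changed]:
WWWWWWW
WWWWWWW
WWWWWWW
WKWWWWW
KYWWWWR
YYWWWWW
YYWWWWW
After op 3 paint(4,1,B):
WWWWWWW
WWWWWWW
WWWWWWW
WKWWWWW
KBWWWWR
YYWWWWW
YYWWWWW
After op 4 fill(1,3,G) [41 cells changed]:
GGGGGGG
GGGGGGG
GGGGGGG
GKGGGGG
KBGGGGR
YYGGGGG
YYGGGGG
After op 5 paint(5,6,Y):
GGGGGGG
GGGGGGG
GGGGGGG
GKGGGGG
KBGGGGR
YYGGGGY
YYGGGGG
After op 6 paint(3,4,G):
GGGGGGG
GGGGGGG
GGGGGGG
GKGGGGG
KBGGGGR
YYGGGGY
YYGGGGG

Answer: GGGGGGG
GGGGGGG
GGGGGGG
GKGGGGG
KBGGGGR
YYGGGGY
YYGGGGG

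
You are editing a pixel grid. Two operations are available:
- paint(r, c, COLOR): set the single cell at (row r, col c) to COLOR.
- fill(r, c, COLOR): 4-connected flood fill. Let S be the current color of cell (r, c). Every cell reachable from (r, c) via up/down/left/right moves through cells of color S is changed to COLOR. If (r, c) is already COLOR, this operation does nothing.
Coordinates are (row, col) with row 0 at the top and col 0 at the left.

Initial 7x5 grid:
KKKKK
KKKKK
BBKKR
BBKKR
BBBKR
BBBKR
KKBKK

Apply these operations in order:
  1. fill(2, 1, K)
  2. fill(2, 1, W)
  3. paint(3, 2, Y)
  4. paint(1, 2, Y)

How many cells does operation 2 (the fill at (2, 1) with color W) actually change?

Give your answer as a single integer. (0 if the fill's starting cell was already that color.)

Answer: 31

Derivation:
After op 1 fill(2,1,K) [11 cells changed]:
KKKKK
KKKKK
KKKKR
KKKKR
KKKKR
KKKKR
KKKKK
After op 2 fill(2,1,W) [31 cells changed]:
WWWWW
WWWWW
WWWWR
WWWWR
WWWWR
WWWWR
WWWWW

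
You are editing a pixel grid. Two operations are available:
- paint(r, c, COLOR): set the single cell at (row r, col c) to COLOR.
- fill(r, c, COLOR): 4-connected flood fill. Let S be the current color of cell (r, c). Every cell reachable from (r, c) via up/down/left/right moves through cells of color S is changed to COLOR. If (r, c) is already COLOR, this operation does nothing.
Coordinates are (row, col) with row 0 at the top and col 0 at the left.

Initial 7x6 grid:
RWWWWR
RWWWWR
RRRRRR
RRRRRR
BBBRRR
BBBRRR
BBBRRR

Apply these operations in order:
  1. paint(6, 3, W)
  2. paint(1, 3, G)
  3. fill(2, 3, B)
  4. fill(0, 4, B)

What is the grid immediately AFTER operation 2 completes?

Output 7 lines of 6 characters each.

After op 1 paint(6,3,W):
RWWWWR
RWWWWR
RRRRRR
RRRRRR
BBBRRR
BBBRRR
BBBWRR
After op 2 paint(1,3,G):
RWWWWR
RWWGWR
RRRRRR
RRRRRR
BBBRRR
BBBRRR
BBBWRR

Answer: RWWWWR
RWWGWR
RRRRRR
RRRRRR
BBBRRR
BBBRRR
BBBWRR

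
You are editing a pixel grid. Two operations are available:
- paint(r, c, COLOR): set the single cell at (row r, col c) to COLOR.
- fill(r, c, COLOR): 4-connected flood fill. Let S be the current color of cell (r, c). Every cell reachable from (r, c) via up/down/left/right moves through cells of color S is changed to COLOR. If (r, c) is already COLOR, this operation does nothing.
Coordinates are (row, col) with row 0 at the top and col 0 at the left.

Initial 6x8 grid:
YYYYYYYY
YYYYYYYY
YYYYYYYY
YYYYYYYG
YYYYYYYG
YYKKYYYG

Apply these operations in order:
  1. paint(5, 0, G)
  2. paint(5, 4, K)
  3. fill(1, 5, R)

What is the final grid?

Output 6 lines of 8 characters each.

Answer: RRRRRRRR
RRRRRRRR
RRRRRRRR
RRRRRRRG
RRRRRRRG
GRKKKRRG

Derivation:
After op 1 paint(5,0,G):
YYYYYYYY
YYYYYYYY
YYYYYYYY
YYYYYYYG
YYYYYYYG
GYKKYYYG
After op 2 paint(5,4,K):
YYYYYYYY
YYYYYYYY
YYYYYYYY
YYYYYYYG
YYYYYYYG
GYKKKYYG
After op 3 fill(1,5,R) [41 cells changed]:
RRRRRRRR
RRRRRRRR
RRRRRRRR
RRRRRRRG
RRRRRRRG
GRKKKRRG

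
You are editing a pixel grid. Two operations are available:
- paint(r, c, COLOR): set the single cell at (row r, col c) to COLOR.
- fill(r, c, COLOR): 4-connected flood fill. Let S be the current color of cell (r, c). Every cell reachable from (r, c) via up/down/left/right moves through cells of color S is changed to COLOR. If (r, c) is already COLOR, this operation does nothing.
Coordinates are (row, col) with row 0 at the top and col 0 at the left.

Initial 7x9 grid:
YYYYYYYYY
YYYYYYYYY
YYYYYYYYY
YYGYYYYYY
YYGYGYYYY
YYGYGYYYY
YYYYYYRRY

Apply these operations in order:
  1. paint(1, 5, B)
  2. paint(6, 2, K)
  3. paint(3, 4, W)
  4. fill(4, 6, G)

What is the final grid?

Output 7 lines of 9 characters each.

Answer: GGGGGGGGG
GGGGGBGGG
GGGGGGGGG
GGGGWGGGG
GGGGGGGGG
GGGGGGGGG
GGKGGGRRG

Derivation:
After op 1 paint(1,5,B):
YYYYYYYYY
YYYYYBYYY
YYYYYYYYY
YYGYYYYYY
YYGYGYYYY
YYGYGYYYY
YYYYYYRRY
After op 2 paint(6,2,K):
YYYYYYYYY
YYYYYBYYY
YYYYYYYYY
YYGYYYYYY
YYGYGYYYY
YYGYGYYYY
YYKYYYRRY
After op 3 paint(3,4,W):
YYYYYYYYY
YYYYYBYYY
YYYYYYYYY
YYGYWYYYY
YYGYGYYYY
YYGYGYYYY
YYKYYYRRY
After op 4 fill(4,6,G) [53 cells changed]:
GGGGGGGGG
GGGGGBGGG
GGGGGGGGG
GGGGWGGGG
GGGGGGGGG
GGGGGGGGG
GGKGGGRRG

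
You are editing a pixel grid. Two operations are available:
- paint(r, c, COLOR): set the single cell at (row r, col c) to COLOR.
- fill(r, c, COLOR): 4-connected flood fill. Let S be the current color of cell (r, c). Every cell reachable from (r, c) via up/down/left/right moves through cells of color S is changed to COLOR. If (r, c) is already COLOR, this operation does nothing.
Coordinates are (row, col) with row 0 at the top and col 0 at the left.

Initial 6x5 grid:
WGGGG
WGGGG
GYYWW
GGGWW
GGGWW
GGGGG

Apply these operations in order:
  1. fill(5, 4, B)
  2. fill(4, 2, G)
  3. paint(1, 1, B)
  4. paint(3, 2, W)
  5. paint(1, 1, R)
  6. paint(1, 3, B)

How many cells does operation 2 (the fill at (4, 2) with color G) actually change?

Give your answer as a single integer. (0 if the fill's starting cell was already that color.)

Answer: 12

Derivation:
After op 1 fill(5,4,B) [12 cells changed]:
WGGGG
WGGGG
BYYWW
BBBWW
BBBWW
BBBBB
After op 2 fill(4,2,G) [12 cells changed]:
WGGGG
WGGGG
GYYWW
GGGWW
GGGWW
GGGGG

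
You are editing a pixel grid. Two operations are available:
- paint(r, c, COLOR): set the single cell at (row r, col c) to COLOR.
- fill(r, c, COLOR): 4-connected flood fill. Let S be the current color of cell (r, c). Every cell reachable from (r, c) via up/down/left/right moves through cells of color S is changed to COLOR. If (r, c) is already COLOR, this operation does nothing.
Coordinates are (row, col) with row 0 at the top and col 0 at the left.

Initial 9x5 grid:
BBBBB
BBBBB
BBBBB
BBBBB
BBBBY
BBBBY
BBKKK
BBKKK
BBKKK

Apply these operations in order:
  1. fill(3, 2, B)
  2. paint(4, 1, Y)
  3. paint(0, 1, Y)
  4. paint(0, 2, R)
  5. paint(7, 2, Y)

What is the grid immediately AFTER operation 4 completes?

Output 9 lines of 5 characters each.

After op 1 fill(3,2,B) [0 cells changed]:
BBBBB
BBBBB
BBBBB
BBBBB
BBBBY
BBBBY
BBKKK
BBKKK
BBKKK
After op 2 paint(4,1,Y):
BBBBB
BBBBB
BBBBB
BBBBB
BYBBY
BBBBY
BBKKK
BBKKK
BBKKK
After op 3 paint(0,1,Y):
BYBBB
BBBBB
BBBBB
BBBBB
BYBBY
BBBBY
BBKKK
BBKKK
BBKKK
After op 4 paint(0,2,R):
BYRBB
BBBBB
BBBBB
BBBBB
BYBBY
BBBBY
BBKKK
BBKKK
BBKKK

Answer: BYRBB
BBBBB
BBBBB
BBBBB
BYBBY
BBBBY
BBKKK
BBKKK
BBKKK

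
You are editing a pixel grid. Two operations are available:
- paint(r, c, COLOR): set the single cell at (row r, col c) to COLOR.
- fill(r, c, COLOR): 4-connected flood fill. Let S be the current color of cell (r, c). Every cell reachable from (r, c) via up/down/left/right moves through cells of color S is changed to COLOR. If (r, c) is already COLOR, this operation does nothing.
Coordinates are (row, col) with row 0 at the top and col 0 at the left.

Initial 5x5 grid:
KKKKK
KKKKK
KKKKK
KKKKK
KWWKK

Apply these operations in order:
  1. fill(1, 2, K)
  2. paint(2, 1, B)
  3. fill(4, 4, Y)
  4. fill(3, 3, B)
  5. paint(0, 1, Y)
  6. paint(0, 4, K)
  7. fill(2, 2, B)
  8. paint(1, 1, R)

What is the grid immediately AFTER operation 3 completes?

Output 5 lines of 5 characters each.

Answer: YYYYY
YYYYY
YBYYY
YYYYY
YWWYY

Derivation:
After op 1 fill(1,2,K) [0 cells changed]:
KKKKK
KKKKK
KKKKK
KKKKK
KWWKK
After op 2 paint(2,1,B):
KKKKK
KKKKK
KBKKK
KKKKK
KWWKK
After op 3 fill(4,4,Y) [22 cells changed]:
YYYYY
YYYYY
YBYYY
YYYYY
YWWYY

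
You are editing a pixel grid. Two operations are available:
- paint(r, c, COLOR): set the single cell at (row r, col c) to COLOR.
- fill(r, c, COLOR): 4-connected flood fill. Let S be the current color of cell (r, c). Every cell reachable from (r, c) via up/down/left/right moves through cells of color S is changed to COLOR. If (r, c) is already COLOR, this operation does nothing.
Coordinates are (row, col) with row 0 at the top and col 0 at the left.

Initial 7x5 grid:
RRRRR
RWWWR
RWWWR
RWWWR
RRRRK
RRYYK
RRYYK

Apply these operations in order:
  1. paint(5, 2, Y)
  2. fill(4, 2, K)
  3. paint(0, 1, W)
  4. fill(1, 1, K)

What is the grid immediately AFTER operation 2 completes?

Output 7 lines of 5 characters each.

After op 1 paint(5,2,Y):
RRRRR
RWWWR
RWWWR
RWWWR
RRRRK
RRYYK
RRYYK
After op 2 fill(4,2,K) [19 cells changed]:
KKKKK
KWWWK
KWWWK
KWWWK
KKKKK
KKYYK
KKYYK

Answer: KKKKK
KWWWK
KWWWK
KWWWK
KKKKK
KKYYK
KKYYK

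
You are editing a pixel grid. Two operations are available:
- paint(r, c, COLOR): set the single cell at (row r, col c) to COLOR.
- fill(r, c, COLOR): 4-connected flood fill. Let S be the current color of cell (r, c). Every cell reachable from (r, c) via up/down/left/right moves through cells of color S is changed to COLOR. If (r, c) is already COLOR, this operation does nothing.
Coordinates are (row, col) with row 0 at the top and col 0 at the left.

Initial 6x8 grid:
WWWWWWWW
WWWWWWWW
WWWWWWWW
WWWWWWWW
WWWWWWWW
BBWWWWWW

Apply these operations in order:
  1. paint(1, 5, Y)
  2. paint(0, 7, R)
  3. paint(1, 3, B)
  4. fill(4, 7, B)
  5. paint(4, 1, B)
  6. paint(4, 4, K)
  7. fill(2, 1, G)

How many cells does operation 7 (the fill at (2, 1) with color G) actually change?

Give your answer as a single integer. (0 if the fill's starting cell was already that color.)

After op 1 paint(1,5,Y):
WWWWWWWW
WWWWWYWW
WWWWWWWW
WWWWWWWW
WWWWWWWW
BBWWWWWW
After op 2 paint(0,7,R):
WWWWWWWR
WWWWWYWW
WWWWWWWW
WWWWWWWW
WWWWWWWW
BBWWWWWW
After op 3 paint(1,3,B):
WWWWWWWR
WWWBWYWW
WWWWWWWW
WWWWWWWW
WWWWWWWW
BBWWWWWW
After op 4 fill(4,7,B) [43 cells changed]:
BBBBBBBR
BBBBBYBB
BBBBBBBB
BBBBBBBB
BBBBBBBB
BBBBBBBB
After op 5 paint(4,1,B):
BBBBBBBR
BBBBBYBB
BBBBBBBB
BBBBBBBB
BBBBBBBB
BBBBBBBB
After op 6 paint(4,4,K):
BBBBBBBR
BBBBBYBB
BBBBBBBB
BBBBBBBB
BBBBKBBB
BBBBBBBB
After op 7 fill(2,1,G) [45 cells changed]:
GGGGGGGR
GGGGGYGG
GGGGGGGG
GGGGGGGG
GGGGKGGG
GGGGGGGG

Answer: 45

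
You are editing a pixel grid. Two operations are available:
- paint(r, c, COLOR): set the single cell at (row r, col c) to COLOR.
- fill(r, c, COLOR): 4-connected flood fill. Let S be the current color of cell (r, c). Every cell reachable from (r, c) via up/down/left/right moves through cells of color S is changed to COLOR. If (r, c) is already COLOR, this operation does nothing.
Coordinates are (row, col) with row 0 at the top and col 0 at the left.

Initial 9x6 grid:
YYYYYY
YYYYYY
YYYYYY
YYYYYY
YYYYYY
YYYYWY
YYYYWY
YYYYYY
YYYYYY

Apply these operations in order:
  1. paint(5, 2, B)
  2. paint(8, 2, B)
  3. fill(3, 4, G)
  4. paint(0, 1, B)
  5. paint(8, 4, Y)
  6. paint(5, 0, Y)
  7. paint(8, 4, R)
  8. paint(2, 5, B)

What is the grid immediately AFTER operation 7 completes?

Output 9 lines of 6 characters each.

Answer: GBGGGG
GGGGGG
GGGGGG
GGGGGG
GGGGGG
YGBGWG
GGGGWG
GGGGGG
GGBGRG

Derivation:
After op 1 paint(5,2,B):
YYYYYY
YYYYYY
YYYYYY
YYYYYY
YYYYYY
YYBYWY
YYYYWY
YYYYYY
YYYYYY
After op 2 paint(8,2,B):
YYYYYY
YYYYYY
YYYYYY
YYYYYY
YYYYYY
YYBYWY
YYYYWY
YYYYYY
YYBYYY
After op 3 fill(3,4,G) [50 cells changed]:
GGGGGG
GGGGGG
GGGGGG
GGGGGG
GGGGGG
GGBGWG
GGGGWG
GGGGGG
GGBGGG
After op 4 paint(0,1,B):
GBGGGG
GGGGGG
GGGGGG
GGGGGG
GGGGGG
GGBGWG
GGGGWG
GGGGGG
GGBGGG
After op 5 paint(8,4,Y):
GBGGGG
GGGGGG
GGGGGG
GGGGGG
GGGGGG
GGBGWG
GGGGWG
GGGGGG
GGBGYG
After op 6 paint(5,0,Y):
GBGGGG
GGGGGG
GGGGGG
GGGGGG
GGGGGG
YGBGWG
GGGGWG
GGGGGG
GGBGYG
After op 7 paint(8,4,R):
GBGGGG
GGGGGG
GGGGGG
GGGGGG
GGGGGG
YGBGWG
GGGGWG
GGGGGG
GGBGRG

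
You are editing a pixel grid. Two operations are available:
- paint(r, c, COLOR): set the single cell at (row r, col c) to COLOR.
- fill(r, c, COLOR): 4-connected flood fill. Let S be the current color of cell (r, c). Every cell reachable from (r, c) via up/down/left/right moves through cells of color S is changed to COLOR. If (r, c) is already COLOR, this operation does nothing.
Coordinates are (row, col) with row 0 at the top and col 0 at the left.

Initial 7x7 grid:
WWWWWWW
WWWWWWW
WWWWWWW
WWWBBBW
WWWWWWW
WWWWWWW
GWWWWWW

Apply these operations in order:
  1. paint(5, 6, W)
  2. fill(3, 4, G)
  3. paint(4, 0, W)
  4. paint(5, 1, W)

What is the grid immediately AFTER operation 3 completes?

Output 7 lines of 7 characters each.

Answer: WWWWWWW
WWWWWWW
WWWWWWW
WWWGGGW
WWWWWWW
WWWWWWW
GWWWWWW

Derivation:
After op 1 paint(5,6,W):
WWWWWWW
WWWWWWW
WWWWWWW
WWWBBBW
WWWWWWW
WWWWWWW
GWWWWWW
After op 2 fill(3,4,G) [3 cells changed]:
WWWWWWW
WWWWWWW
WWWWWWW
WWWGGGW
WWWWWWW
WWWWWWW
GWWWWWW
After op 3 paint(4,0,W):
WWWWWWW
WWWWWWW
WWWWWWW
WWWGGGW
WWWWWWW
WWWWWWW
GWWWWWW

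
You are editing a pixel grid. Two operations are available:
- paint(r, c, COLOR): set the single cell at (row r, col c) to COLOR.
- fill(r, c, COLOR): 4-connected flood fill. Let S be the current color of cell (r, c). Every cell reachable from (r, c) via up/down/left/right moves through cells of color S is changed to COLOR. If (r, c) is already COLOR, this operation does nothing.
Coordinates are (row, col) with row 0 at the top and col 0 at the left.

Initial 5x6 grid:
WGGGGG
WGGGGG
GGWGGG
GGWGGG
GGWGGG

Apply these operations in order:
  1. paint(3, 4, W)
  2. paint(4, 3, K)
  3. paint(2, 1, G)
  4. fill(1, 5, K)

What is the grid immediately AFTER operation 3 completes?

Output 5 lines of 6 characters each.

After op 1 paint(3,4,W):
WGGGGG
WGGGGG
GGWGGG
GGWGWG
GGWGGG
After op 2 paint(4,3,K):
WGGGGG
WGGGGG
GGWGGG
GGWGWG
GGWKGG
After op 3 paint(2,1,G):
WGGGGG
WGGGGG
GGWGGG
GGWGWG
GGWKGG

Answer: WGGGGG
WGGGGG
GGWGGG
GGWGWG
GGWKGG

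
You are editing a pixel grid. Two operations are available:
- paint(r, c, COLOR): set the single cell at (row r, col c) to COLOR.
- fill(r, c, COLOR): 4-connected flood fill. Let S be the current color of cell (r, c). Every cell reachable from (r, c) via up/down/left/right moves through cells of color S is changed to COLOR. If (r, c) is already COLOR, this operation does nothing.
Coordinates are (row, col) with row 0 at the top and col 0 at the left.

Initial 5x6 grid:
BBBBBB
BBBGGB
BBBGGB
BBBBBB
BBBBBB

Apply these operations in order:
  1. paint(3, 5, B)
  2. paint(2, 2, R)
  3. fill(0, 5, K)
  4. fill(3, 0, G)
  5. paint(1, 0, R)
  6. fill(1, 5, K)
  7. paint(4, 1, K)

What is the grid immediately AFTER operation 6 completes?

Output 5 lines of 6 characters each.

Answer: KKKKKK
RKKKKK
KKRKKK
KKKKKK
KKKKKK

Derivation:
After op 1 paint(3,5,B):
BBBBBB
BBBGGB
BBBGGB
BBBBBB
BBBBBB
After op 2 paint(2,2,R):
BBBBBB
BBBGGB
BBRGGB
BBBBBB
BBBBBB
After op 3 fill(0,5,K) [25 cells changed]:
KKKKKK
KKKGGK
KKRGGK
KKKKKK
KKKKKK
After op 4 fill(3,0,G) [25 cells changed]:
GGGGGG
GGGGGG
GGRGGG
GGGGGG
GGGGGG
After op 5 paint(1,0,R):
GGGGGG
RGGGGG
GGRGGG
GGGGGG
GGGGGG
After op 6 fill(1,5,K) [28 cells changed]:
KKKKKK
RKKKKK
KKRKKK
KKKKKK
KKKKKK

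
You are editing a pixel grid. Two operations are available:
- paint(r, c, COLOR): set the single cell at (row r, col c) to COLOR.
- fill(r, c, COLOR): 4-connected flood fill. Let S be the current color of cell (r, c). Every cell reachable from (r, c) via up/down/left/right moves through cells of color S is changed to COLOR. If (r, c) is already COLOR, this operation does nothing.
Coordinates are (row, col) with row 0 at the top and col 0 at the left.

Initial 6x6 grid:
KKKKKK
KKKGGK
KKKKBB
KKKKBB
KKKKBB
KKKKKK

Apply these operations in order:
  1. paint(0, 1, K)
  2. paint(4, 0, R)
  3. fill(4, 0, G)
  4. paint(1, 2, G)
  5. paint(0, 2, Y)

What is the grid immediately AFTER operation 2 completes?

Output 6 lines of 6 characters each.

After op 1 paint(0,1,K):
KKKKKK
KKKGGK
KKKKBB
KKKKBB
KKKKBB
KKKKKK
After op 2 paint(4,0,R):
KKKKKK
KKKGGK
KKKKBB
KKKKBB
RKKKBB
KKKKKK

Answer: KKKKKK
KKKGGK
KKKKBB
KKKKBB
RKKKBB
KKKKKK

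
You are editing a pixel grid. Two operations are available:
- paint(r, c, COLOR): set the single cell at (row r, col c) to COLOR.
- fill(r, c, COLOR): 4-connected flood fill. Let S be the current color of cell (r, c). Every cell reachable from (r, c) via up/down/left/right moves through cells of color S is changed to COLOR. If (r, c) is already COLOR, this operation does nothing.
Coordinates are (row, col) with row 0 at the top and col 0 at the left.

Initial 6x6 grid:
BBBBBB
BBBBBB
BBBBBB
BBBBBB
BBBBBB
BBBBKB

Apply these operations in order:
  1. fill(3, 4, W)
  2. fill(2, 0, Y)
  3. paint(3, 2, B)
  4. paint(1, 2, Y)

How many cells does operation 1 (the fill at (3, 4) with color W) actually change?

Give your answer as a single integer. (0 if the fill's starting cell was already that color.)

Answer: 35

Derivation:
After op 1 fill(3,4,W) [35 cells changed]:
WWWWWW
WWWWWW
WWWWWW
WWWWWW
WWWWWW
WWWWKW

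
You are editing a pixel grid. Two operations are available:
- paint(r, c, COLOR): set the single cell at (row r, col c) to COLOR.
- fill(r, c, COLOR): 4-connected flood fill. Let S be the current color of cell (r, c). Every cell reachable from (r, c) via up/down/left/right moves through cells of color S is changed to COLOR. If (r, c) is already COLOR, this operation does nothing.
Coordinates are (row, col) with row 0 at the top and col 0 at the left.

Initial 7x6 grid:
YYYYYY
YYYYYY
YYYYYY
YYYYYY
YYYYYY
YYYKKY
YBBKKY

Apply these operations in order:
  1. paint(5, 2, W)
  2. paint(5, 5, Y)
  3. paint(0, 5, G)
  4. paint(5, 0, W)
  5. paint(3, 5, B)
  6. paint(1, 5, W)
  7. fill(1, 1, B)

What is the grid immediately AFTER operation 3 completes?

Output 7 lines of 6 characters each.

After op 1 paint(5,2,W):
YYYYYY
YYYYYY
YYYYYY
YYYYYY
YYYYYY
YYWKKY
YBBKKY
After op 2 paint(5,5,Y):
YYYYYY
YYYYYY
YYYYYY
YYYYYY
YYYYYY
YYWKKY
YBBKKY
After op 3 paint(0,5,G):
YYYYYG
YYYYYY
YYYYYY
YYYYYY
YYYYYY
YYWKKY
YBBKKY

Answer: YYYYYG
YYYYYY
YYYYYY
YYYYYY
YYYYYY
YYWKKY
YBBKKY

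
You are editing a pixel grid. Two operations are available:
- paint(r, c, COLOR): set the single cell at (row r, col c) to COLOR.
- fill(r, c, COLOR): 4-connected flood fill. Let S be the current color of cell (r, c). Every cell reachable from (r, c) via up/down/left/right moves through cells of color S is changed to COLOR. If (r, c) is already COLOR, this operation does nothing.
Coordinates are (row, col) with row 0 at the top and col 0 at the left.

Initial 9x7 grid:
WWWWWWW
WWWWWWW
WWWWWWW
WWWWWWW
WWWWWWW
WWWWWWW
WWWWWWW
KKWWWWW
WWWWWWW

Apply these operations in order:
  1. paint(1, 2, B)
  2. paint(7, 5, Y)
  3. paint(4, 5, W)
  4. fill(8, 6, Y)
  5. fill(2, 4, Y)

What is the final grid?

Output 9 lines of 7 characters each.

After op 1 paint(1,2,B):
WWWWWWW
WWBWWWW
WWWWWWW
WWWWWWW
WWWWWWW
WWWWWWW
WWWWWWW
KKWWWWW
WWWWWWW
After op 2 paint(7,5,Y):
WWWWWWW
WWBWWWW
WWWWWWW
WWWWWWW
WWWWWWW
WWWWWWW
WWWWWWW
KKWWWYW
WWWWWWW
After op 3 paint(4,5,W):
WWWWWWW
WWBWWWW
WWWWWWW
WWWWWWW
WWWWWWW
WWWWWWW
WWWWWWW
KKWWWYW
WWWWWWW
After op 4 fill(8,6,Y) [59 cells changed]:
YYYYYYY
YYBYYYY
YYYYYYY
YYYYYYY
YYYYYYY
YYYYYYY
YYYYYYY
KKYYYYY
YYYYYYY
After op 5 fill(2,4,Y) [0 cells changed]:
YYYYYYY
YYBYYYY
YYYYYYY
YYYYYYY
YYYYYYY
YYYYYYY
YYYYYYY
KKYYYYY
YYYYYYY

Answer: YYYYYYY
YYBYYYY
YYYYYYY
YYYYYYY
YYYYYYY
YYYYYYY
YYYYYYY
KKYYYYY
YYYYYYY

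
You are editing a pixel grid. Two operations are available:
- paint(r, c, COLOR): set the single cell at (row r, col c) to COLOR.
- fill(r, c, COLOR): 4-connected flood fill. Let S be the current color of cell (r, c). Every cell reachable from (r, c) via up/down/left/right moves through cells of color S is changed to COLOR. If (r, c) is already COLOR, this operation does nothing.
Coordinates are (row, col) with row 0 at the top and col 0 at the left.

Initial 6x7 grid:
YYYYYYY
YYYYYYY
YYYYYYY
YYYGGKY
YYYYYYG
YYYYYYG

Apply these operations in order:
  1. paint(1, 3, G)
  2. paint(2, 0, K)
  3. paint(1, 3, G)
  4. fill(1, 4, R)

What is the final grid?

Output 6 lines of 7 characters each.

Answer: RRRRRRR
RRRGRRR
KRRRRRR
RRRGGKR
RRRRRRG
RRRRRRG

Derivation:
After op 1 paint(1,3,G):
YYYYYYY
YYYGYYY
YYYYYYY
YYYGGKY
YYYYYYG
YYYYYYG
After op 2 paint(2,0,K):
YYYYYYY
YYYGYYY
KYYYYYY
YYYGGKY
YYYYYYG
YYYYYYG
After op 3 paint(1,3,G):
YYYYYYY
YYYGYYY
KYYYYYY
YYYGGKY
YYYYYYG
YYYYYYG
After op 4 fill(1,4,R) [35 cells changed]:
RRRRRRR
RRRGRRR
KRRRRRR
RRRGGKR
RRRRRRG
RRRRRRG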